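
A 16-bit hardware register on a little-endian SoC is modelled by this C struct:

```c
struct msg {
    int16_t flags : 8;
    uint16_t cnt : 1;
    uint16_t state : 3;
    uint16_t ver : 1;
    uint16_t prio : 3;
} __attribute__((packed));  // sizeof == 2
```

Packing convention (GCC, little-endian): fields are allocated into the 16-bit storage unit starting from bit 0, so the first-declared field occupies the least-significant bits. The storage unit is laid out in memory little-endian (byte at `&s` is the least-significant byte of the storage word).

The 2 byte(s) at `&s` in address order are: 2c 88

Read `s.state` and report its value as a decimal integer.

[0]=0x2c [1]=0x88 (little-endian) → word 0x882c
flags:8 @ bit 0 → (0x882c>>0)&0xff = 0x2c
cnt:1 @ bit 8 → (0x882c>>8)&0x1 = 0x0
state:3 @ bit 9 → (0x882c>>9)&0x7 = 0x4  ←
ver:1 @ bit 12 → (0x882c>>12)&0x1 = 0x0
prio:3 @ bit 13 → (0x882c>>13)&0x7 = 0x4

4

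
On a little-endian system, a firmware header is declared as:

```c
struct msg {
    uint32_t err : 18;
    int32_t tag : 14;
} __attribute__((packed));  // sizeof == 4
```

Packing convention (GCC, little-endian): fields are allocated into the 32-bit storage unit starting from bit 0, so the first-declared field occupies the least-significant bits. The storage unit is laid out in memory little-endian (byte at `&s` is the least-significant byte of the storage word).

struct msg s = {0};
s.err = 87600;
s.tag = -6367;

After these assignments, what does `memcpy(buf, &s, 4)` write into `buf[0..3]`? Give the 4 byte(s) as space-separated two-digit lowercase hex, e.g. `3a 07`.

30 56 85 9c

[0+:18] err=87600 & 0x3ffff = 0x15630; word=0x00015630
[18+:14] tag=-6367 & 0x3fff = 0x2721; word=0x9c855630
word = 0x9c855630 → little-endian bytes:
  [0]=0x30  [1]=0x56  [2]=0x85  [3]=0x9c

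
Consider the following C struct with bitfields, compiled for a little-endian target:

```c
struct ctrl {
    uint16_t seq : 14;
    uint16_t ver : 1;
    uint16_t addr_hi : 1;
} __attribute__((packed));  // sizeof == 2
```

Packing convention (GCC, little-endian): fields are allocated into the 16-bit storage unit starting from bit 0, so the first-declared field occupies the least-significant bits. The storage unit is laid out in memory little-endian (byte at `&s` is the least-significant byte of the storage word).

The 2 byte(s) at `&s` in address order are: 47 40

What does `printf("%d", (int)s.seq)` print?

71

[0]=0x47 [1]=0x40 (little-endian) → word 0x4047
seq:14 @ bit 0 → (0x4047>>0)&0x3fff = 0x47  ←
ver:1 @ bit 14 → (0x4047>>14)&0x1 = 0x1
addr_hi:1 @ bit 15 → (0x4047>>15)&0x1 = 0x0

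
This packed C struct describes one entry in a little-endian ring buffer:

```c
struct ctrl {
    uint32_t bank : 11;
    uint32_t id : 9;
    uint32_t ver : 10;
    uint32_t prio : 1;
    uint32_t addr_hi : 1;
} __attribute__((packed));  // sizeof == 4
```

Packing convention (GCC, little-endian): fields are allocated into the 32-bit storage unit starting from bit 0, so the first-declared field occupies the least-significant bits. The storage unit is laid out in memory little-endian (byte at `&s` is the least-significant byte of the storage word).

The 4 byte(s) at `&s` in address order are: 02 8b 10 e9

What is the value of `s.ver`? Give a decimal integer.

[0]=0x02 [1]=0x8b [2]=0x10 [3]=0xe9 (little-endian) → word 0xe9108b02
bank:11 @ bit 0 → (0xe9108b02>>0)&0x7ff = 0x302
id:9 @ bit 11 → (0xe9108b02>>11)&0x1ff = 0x11
ver:10 @ bit 20 → (0xe9108b02>>20)&0x3ff = 0x291  ←
prio:1 @ bit 30 → (0xe9108b02>>30)&0x1 = 0x1
addr_hi:1 @ bit 31 → (0xe9108b02>>31)&0x1 = 0x1

657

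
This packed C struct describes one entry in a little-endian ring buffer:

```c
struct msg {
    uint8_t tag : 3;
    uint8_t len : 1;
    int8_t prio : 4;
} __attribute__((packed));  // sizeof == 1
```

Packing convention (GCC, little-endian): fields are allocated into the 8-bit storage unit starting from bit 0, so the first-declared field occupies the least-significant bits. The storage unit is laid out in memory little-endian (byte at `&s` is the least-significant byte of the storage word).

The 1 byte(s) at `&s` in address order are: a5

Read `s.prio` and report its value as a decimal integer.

[0]=0xa5 (little-endian) → word 0xa5
tag [0+:3] = (word>>0) & 0x7 = 5
len [3+:1] = (word>>3) & 0x1 = 0
prio [4+:4] = (word>>4) & 0xf = 10  ←
prio signed 4b, MSB=1: 10 - 16 = -6

-6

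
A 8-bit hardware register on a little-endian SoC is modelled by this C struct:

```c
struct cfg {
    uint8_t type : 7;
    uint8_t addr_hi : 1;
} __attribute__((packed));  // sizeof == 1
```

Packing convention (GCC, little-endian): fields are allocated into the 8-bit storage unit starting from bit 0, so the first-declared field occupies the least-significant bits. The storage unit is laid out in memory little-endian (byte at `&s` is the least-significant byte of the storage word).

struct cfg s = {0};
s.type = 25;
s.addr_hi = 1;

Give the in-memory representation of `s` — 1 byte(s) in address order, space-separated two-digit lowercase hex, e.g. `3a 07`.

99

type:7 = 25 → 0x19 << 0 → word 0x19
addr_hi:1 = 1 → 0x1 << 7 → word 0x99
word = 0x99 → little-endian bytes:
  [0]=0x99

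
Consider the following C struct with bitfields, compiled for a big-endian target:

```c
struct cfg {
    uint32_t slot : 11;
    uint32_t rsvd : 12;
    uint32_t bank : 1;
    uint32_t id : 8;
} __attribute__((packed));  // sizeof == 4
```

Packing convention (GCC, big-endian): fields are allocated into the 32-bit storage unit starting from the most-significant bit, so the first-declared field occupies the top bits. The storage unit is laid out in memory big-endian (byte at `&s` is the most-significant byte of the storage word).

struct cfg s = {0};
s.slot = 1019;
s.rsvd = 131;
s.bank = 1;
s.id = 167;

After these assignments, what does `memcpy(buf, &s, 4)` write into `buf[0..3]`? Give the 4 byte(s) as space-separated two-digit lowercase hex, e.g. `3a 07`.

[21+:11] slot=1019 & 0x7ff = 0x3fb; word=0x7f600000
[9+:12] rsvd=131 & 0xfff = 0x83; word=0x7f610600
[8+:1] bank=1 & 0x1 = 0x1; word=0x7f610700
[0+:8] id=167 & 0xff = 0xa7; word=0x7f6107a7
word = 0x7f6107a7 → big-endian bytes:
  [0]=0x7f  [1]=0x61  [2]=0x07  [3]=0xa7

7f 61 07 a7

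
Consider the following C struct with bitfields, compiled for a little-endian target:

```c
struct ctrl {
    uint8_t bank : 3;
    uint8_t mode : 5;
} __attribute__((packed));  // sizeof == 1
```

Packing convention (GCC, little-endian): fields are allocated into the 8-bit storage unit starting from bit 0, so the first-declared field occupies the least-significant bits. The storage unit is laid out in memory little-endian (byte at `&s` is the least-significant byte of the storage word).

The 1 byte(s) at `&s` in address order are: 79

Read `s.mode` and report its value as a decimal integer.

[0]=0x79 (little-endian) → word 0x79
bank [0+:3] = (word>>0) & 0x7 = 1
mode [3+:5] = (word>>3) & 0x1f = 15  ←

15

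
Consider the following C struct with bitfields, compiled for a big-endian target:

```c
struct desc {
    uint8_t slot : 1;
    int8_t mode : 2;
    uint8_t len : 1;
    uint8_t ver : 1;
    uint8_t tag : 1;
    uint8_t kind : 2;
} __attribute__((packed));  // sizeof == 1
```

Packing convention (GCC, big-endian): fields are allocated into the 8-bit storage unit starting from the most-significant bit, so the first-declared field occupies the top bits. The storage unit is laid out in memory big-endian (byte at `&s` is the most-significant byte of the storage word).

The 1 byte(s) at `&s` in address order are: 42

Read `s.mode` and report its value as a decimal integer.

-2

[0]=0x42 (big-endian) → word 0x42
slot [7+:1] = (word>>7) & 0x1 = 0
mode [5+:2] = (word>>5) & 0x3 = 2  ←
len [4+:1] = (word>>4) & 0x1 = 0
ver [3+:1] = (word>>3) & 0x1 = 0
tag [2+:1] = (word>>2) & 0x1 = 0
kind [0+:2] = (word>>0) & 0x3 = 2
mode signed 2b, MSB=1: 2 - 4 = -2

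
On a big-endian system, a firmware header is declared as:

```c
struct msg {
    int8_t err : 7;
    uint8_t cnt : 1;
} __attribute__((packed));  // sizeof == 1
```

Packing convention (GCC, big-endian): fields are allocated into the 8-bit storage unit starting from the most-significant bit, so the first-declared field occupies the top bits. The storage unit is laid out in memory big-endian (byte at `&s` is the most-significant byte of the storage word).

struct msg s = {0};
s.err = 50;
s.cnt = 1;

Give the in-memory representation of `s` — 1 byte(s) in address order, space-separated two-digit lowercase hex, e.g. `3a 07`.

err:7 = 50 → 0x32 << 1 → word 0x64
cnt:1 = 1 → 0x1 << 0 → word 0x65
word = 0x65 → big-endian bytes:
  [0]=0x65

65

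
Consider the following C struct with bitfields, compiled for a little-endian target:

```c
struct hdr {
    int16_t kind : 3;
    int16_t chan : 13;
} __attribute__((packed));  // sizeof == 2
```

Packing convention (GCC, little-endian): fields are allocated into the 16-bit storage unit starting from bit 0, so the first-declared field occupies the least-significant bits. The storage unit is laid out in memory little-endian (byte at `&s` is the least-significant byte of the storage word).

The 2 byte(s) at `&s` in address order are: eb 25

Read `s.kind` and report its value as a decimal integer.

3

[0]=0xeb [1]=0x25 (little-endian) → word 0x25eb
kind:3 @ bit 0 → (0x25eb>>0)&0x7 = 0x3  ←
chan:13 @ bit 3 → (0x25eb>>3)&0x1fff = 0x4bd
kind signed 3b, MSB=0: value = 3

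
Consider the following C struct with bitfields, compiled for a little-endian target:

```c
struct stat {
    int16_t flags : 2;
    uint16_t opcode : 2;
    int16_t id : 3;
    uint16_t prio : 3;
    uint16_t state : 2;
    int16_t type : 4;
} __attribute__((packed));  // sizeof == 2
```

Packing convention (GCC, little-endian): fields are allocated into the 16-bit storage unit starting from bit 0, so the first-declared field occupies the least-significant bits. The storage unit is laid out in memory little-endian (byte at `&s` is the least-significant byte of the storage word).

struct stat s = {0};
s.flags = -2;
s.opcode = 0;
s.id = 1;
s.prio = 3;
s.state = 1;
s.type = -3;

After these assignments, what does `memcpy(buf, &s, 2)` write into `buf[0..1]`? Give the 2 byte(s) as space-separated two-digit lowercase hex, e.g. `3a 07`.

flags (2b) val=-2 bits=0x2 at bit 0: 0x0002
opcode (2b) val=0 bits=0x0 at bit 2: 0x0002
id (3b) val=1 bits=0x1 at bit 4: 0x0012
prio (3b) val=3 bits=0x3 at bit 7: 0x0192
state (2b) val=1 bits=0x1 at bit 10: 0x0592
type (4b) val=-3 bits=0xd at bit 12: 0xd592
word = 0xd592 → little-endian bytes:
  [0]=0x92  [1]=0xd5

92 d5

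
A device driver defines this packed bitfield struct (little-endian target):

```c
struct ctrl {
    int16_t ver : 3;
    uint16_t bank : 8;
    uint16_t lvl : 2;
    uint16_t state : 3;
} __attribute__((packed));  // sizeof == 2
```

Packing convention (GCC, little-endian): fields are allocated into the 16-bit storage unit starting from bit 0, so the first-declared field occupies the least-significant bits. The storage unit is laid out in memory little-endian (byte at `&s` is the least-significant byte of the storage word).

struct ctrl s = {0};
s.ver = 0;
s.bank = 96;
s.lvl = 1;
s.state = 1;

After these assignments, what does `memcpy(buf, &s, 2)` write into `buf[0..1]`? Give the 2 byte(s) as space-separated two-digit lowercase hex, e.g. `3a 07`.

ver:3 = 0 → 0x0 << 0 → word 0x0000
bank:8 = 96 → 0x60 << 3 → word 0x0300
lvl:2 = 1 → 0x1 << 11 → word 0x0b00
state:3 = 1 → 0x1 << 13 → word 0x2b00
word = 0x2b00 → little-endian bytes:
  [0]=0x00  [1]=0x2b

00 2b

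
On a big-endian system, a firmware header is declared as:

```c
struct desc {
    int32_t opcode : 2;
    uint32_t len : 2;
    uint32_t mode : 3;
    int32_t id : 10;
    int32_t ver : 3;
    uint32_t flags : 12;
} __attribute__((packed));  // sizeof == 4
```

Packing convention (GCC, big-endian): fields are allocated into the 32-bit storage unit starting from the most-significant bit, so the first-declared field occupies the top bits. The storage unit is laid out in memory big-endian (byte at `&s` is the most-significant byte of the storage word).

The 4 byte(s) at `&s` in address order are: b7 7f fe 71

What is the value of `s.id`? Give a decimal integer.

[0]=0xb7 [1]=0x7f [2]=0xfe [3]=0x71 (big-endian) → word 0xb77ffe71
opcode [30+:2] = (word>>30) & 0x3 = 2
len [28+:2] = (word>>28) & 0x3 = 3
mode [25+:3] = (word>>25) & 0x7 = 3
id [15+:10] = (word>>15) & 0x3ff = 767  ←
ver [12+:3] = (word>>12) & 0x7 = 7
flags [0+:12] = (word>>0) & 0xfff = 3697
id signed 10b, MSB=1: 767 - 1024 = -257

-257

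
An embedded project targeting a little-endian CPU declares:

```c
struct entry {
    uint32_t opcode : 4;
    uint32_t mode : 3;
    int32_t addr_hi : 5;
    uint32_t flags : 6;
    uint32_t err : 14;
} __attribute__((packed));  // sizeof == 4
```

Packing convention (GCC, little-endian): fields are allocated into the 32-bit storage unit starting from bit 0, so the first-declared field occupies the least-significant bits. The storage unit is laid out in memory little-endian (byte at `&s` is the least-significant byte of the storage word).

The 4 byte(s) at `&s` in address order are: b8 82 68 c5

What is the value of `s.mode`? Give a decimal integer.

[0]=0xb8 [1]=0x82 [2]=0x68 [3]=0xc5 (little-endian) → word 0xc56882b8
opcode:4 @ bit 0 → (0xc56882b8>>0)&0xf = 0x8
mode:3 @ bit 4 → (0xc56882b8>>4)&0x7 = 0x3  ←
addr_hi:5 @ bit 7 → (0xc56882b8>>7)&0x1f = 0x5
flags:6 @ bit 12 → (0xc56882b8>>12)&0x3f = 0x8
err:14 @ bit 18 → (0xc56882b8>>18)&0x3fff = 0x315a

3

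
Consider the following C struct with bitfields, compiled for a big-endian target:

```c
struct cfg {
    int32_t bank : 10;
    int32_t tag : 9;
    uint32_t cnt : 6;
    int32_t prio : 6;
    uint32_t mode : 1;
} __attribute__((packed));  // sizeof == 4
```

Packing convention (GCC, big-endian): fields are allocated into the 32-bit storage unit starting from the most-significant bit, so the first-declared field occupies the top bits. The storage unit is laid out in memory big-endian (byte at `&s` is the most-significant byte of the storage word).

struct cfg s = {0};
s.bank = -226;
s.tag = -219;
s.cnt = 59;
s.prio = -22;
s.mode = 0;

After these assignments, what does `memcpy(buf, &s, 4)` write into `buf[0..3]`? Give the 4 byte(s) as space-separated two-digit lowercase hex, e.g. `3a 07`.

c7 a4 bd d4

bank:10 = -226 → 0x31e << 22 → word 0xc7800000
tag:9 = -219 → 0x125 << 13 → word 0xc7a4a000
cnt:6 = 59 → 0x3b << 7 → word 0xc7a4bd80
prio:6 = -22 → 0x2a << 1 → word 0xc7a4bdd4
mode:1 = 0 → 0x0 << 0 → word 0xc7a4bdd4
word = 0xc7a4bdd4 → big-endian bytes:
  [0]=0xc7  [1]=0xa4  [2]=0xbd  [3]=0xd4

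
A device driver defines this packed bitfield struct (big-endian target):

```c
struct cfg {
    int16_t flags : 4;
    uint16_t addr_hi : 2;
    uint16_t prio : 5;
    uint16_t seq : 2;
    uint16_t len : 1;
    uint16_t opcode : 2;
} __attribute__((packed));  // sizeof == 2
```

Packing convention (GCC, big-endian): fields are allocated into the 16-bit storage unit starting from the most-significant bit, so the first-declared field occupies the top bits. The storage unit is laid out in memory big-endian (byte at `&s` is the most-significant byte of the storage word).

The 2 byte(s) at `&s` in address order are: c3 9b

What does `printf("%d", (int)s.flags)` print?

[0]=0xc3 [1]=0x9b (big-endian) → word 0xc39b
flags [12+:4] = (word>>12) & 0xf = 12  ←
addr_hi [10+:2] = (word>>10) & 0x3 = 0
prio [5+:5] = (word>>5) & 0x1f = 28
seq [3+:2] = (word>>3) & 0x3 = 3
len [2+:1] = (word>>2) & 0x1 = 0
opcode [0+:2] = (word>>0) & 0x3 = 3
flags signed 4b, MSB=1: 12 - 16 = -4

-4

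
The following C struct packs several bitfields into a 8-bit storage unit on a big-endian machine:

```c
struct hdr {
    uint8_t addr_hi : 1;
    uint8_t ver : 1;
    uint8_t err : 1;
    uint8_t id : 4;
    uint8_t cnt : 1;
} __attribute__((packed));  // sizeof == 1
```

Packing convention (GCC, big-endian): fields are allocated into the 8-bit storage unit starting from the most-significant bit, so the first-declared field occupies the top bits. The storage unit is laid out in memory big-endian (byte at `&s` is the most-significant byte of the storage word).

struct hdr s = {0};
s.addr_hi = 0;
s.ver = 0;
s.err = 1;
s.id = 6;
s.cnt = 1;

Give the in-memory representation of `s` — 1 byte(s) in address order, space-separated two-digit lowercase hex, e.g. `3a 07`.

2d

addr_hi:1 = 0 → 0x0 << 7 → word 0x00
ver:1 = 0 → 0x0 << 6 → word 0x00
err:1 = 1 → 0x1 << 5 → word 0x20
id:4 = 6 → 0x6 << 1 → word 0x2c
cnt:1 = 1 → 0x1 << 0 → word 0x2d
word = 0x2d → big-endian bytes:
  [0]=0x2d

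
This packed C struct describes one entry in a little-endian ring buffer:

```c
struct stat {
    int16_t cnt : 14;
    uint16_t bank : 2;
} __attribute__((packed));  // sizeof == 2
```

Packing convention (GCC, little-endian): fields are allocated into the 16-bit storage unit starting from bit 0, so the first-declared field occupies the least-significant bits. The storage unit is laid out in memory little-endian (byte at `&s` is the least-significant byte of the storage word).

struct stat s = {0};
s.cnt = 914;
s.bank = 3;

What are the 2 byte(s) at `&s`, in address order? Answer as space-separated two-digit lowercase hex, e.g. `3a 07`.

92 c3

[0+:14] cnt=914 & 0x3fff = 0x392; word=0x0392
[14+:2] bank=3 & 0x3 = 0x3; word=0xc392
word = 0xc392 → little-endian bytes:
  [0]=0x92  [1]=0xc3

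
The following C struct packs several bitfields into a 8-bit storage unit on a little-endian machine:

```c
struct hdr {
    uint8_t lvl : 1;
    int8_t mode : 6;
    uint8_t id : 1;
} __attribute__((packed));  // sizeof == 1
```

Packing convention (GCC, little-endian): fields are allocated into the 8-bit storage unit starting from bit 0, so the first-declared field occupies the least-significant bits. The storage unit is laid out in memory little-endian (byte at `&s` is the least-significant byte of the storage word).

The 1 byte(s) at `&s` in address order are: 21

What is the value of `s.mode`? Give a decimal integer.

16

[0]=0x21 (little-endian) → word 0x21
lvl [0+:1] = (word>>0) & 0x1 = 1
mode [1+:6] = (word>>1) & 0x3f = 16  ←
id [7+:1] = (word>>7) & 0x1 = 0
mode signed 6b, MSB=0: value = 16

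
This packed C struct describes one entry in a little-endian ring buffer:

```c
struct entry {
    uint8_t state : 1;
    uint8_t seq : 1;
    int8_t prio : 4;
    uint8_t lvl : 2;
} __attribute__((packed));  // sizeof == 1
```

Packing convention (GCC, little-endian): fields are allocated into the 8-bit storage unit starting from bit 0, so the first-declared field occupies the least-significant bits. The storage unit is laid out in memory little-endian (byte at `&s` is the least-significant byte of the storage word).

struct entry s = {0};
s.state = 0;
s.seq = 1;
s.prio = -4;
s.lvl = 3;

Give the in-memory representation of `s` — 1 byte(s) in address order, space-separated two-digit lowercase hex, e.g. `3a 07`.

f2

state (1b) val=0 bits=0x0 at bit 0: 0x00
seq (1b) val=1 bits=0x1 at bit 1: 0x02
prio (4b) val=-4 bits=0xc at bit 2: 0x32
lvl (2b) val=3 bits=0x3 at bit 6: 0xf2
word = 0xf2 → little-endian bytes:
  [0]=0xf2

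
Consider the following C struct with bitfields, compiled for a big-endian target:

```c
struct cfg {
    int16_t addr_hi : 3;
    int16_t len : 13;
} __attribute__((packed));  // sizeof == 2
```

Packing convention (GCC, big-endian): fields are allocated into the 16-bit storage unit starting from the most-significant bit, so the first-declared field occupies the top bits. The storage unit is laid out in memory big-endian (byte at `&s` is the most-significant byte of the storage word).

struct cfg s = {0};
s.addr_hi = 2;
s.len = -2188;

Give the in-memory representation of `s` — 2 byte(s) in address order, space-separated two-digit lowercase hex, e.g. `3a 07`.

57 74

addr_hi:3 = 2 → 0x2 << 13 → word 0x4000
len:13 = -2188 → 0x1774 << 0 → word 0x5774
word = 0x5774 → big-endian bytes:
  [0]=0x57  [1]=0x74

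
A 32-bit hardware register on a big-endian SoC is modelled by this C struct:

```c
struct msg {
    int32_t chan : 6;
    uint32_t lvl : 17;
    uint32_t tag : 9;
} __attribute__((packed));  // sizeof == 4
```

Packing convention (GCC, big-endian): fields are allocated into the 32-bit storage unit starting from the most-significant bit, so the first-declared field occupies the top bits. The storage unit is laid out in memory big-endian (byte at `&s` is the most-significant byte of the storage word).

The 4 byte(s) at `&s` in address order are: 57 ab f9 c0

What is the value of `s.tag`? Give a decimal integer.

[0]=0x57 [1]=0xab [2]=0xf9 [3]=0xc0 (big-endian) → word 0x57abf9c0
chan:6 @ bit 26 → (0x57abf9c0>>26)&0x3f = 0x15
lvl:17 @ bit 9 → (0x57abf9c0>>9)&0x1ffff = 0x1d5fc
tag:9 @ bit 0 → (0x57abf9c0>>0)&0x1ff = 0x1c0  ←

448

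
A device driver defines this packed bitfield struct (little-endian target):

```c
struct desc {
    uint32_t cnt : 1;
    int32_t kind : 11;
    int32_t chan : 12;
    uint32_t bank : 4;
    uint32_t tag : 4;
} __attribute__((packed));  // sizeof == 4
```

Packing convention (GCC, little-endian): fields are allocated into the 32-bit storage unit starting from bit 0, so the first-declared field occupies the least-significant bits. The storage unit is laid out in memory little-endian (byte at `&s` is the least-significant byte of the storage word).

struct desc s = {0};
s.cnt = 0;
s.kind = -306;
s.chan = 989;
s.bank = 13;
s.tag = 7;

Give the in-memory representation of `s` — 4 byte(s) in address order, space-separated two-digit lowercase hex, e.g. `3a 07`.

9c dd 3d 7d

cnt:1 = 0 → 0x0 << 0 → word 0x00000000
kind:11 = -306 → 0x6ce << 1 → word 0x00000d9c
chan:12 = 989 → 0x3dd << 12 → word 0x003ddd9c
bank:4 = 13 → 0xd << 24 → word 0x0d3ddd9c
tag:4 = 7 → 0x7 << 28 → word 0x7d3ddd9c
word = 0x7d3ddd9c → little-endian bytes:
  [0]=0x9c  [1]=0xdd  [2]=0x3d  [3]=0x7d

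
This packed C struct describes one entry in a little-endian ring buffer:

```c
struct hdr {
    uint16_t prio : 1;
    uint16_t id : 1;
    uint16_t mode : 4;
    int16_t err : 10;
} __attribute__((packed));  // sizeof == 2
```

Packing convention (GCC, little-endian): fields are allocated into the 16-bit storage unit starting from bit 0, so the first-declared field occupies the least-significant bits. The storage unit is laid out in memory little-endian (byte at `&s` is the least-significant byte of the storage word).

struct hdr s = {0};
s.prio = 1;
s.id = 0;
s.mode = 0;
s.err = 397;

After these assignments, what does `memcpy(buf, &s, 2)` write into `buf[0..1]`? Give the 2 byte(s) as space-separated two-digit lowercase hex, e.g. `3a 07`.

[0+:1] prio=1 & 0x1 = 0x1; word=0x0001
[1+:1] id=0 & 0x1 = 0x0; word=0x0001
[2+:4] mode=0 & 0xf = 0x0; word=0x0001
[6+:10] err=397 & 0x3ff = 0x18d; word=0x6341
word = 0x6341 → little-endian bytes:
  [0]=0x41  [1]=0x63

41 63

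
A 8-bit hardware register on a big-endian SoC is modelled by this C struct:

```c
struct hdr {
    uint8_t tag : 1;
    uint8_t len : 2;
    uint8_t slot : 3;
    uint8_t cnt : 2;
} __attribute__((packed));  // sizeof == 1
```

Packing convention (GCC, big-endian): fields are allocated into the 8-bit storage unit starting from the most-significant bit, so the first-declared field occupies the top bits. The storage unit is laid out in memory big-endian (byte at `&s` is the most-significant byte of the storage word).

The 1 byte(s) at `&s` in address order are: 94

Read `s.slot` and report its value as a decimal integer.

5

[0]=0x94 (big-endian) → word 0x94
tag [7+:1] = (word>>7) & 0x1 = 1
len [5+:2] = (word>>5) & 0x3 = 0
slot [2+:3] = (word>>2) & 0x7 = 5  ←
cnt [0+:2] = (word>>0) & 0x3 = 0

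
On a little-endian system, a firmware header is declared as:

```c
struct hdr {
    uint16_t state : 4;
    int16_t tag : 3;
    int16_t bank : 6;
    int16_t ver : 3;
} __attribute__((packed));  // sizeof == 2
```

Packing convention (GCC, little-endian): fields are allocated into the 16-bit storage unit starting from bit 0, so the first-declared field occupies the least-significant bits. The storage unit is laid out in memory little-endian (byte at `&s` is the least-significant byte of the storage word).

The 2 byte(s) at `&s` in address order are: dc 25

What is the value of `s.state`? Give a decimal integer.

[0]=0xdc [1]=0x25 (little-endian) → word 0x25dc
state [0+:4] = (word>>0) & 0xf = 12  ←
tag [4+:3] = (word>>4) & 0x7 = 5
bank [7+:6] = (word>>7) & 0x3f = 11
ver [13+:3] = (word>>13) & 0x7 = 1

12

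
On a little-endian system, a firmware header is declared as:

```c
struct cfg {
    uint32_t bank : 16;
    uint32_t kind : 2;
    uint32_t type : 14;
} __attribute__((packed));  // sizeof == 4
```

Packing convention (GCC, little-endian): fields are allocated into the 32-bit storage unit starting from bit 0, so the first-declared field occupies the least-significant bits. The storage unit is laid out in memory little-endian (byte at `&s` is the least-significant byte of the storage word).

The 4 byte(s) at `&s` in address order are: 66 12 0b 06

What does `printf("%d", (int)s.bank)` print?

4710

[0]=0x66 [1]=0x12 [2]=0x0b [3]=0x06 (little-endian) → word 0x060b1266
bank [0+:16] = (word>>0) & 0xffff = 4710  ←
kind [16+:2] = (word>>16) & 0x3 = 3
type [18+:14] = (word>>18) & 0x3fff = 386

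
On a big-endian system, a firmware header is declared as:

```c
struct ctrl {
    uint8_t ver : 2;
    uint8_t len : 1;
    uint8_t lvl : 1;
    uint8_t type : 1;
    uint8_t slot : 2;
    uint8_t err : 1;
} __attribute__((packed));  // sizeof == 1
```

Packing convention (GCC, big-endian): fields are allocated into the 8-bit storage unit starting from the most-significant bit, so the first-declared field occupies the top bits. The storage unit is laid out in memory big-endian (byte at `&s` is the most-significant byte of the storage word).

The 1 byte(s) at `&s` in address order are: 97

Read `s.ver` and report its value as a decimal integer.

[0]=0x97 (big-endian) → word 0x97
ver [6+:2] = (word>>6) & 0x3 = 2  ←
len [5+:1] = (word>>5) & 0x1 = 0
lvl [4+:1] = (word>>4) & 0x1 = 1
type [3+:1] = (word>>3) & 0x1 = 0
slot [1+:2] = (word>>1) & 0x3 = 3
err [0+:1] = (word>>0) & 0x1 = 1

2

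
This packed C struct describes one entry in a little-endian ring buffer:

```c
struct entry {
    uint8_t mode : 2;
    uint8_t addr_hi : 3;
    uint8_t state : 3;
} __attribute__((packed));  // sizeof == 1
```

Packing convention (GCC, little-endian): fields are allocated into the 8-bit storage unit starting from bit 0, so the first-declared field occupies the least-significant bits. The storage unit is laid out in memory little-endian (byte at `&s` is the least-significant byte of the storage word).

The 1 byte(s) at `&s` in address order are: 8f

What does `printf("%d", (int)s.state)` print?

4

[0]=0x8f (little-endian) → word 0x8f
mode:2 @ bit 0 → (0x8f>>0)&0x3 = 0x3
addr_hi:3 @ bit 2 → (0x8f>>2)&0x7 = 0x3
state:3 @ bit 5 → (0x8f>>5)&0x7 = 0x4  ←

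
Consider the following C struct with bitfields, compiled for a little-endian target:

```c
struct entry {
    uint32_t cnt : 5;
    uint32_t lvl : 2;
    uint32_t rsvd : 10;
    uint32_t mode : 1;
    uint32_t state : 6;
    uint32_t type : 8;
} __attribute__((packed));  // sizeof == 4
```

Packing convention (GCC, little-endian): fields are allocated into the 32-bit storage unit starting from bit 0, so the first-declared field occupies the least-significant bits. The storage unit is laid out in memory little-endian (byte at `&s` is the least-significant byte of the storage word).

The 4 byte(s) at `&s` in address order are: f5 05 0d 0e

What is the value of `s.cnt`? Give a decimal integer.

21

[0]=0xf5 [1]=0x05 [2]=0x0d [3]=0x0e (little-endian) → word 0x0e0d05f5
cnt:5 @ bit 0 → (0x0e0d05f5>>0)&0x1f = 0x15  ←
lvl:2 @ bit 5 → (0x0e0d05f5>>5)&0x3 = 0x3
rsvd:10 @ bit 7 → (0x0e0d05f5>>7)&0x3ff = 0x20b
mode:1 @ bit 17 → (0x0e0d05f5>>17)&0x1 = 0x0
state:6 @ bit 18 → (0x0e0d05f5>>18)&0x3f = 0x3
type:8 @ bit 24 → (0x0e0d05f5>>24)&0xff = 0xe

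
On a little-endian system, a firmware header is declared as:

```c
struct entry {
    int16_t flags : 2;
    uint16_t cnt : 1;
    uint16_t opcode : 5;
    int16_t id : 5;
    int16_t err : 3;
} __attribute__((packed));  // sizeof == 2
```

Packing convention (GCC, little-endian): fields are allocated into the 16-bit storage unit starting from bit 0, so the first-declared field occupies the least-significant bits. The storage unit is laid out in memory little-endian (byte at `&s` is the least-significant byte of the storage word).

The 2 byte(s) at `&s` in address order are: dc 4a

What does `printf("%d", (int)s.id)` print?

10

[0]=0xdc [1]=0x4a (little-endian) → word 0x4adc
flags:2 @ bit 0 → (0x4adc>>0)&0x3 = 0x0
cnt:1 @ bit 2 → (0x4adc>>2)&0x1 = 0x1
opcode:5 @ bit 3 → (0x4adc>>3)&0x1f = 0x1b
id:5 @ bit 8 → (0x4adc>>8)&0x1f = 0xa  ←
err:3 @ bit 13 → (0x4adc>>13)&0x7 = 0x2
id signed 5b, MSB=0: value = 10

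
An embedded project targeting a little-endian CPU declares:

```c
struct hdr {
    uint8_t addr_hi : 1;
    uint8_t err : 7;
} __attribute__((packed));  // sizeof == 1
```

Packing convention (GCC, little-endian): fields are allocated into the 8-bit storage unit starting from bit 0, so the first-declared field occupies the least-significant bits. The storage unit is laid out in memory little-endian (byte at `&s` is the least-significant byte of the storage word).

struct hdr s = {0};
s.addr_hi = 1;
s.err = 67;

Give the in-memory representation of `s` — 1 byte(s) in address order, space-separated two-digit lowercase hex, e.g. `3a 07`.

87

[0+:1] addr_hi=1 & 0x1 = 0x1; word=0x01
[1+:7] err=67 & 0x7f = 0x43; word=0x87
word = 0x87 → little-endian bytes:
  [0]=0x87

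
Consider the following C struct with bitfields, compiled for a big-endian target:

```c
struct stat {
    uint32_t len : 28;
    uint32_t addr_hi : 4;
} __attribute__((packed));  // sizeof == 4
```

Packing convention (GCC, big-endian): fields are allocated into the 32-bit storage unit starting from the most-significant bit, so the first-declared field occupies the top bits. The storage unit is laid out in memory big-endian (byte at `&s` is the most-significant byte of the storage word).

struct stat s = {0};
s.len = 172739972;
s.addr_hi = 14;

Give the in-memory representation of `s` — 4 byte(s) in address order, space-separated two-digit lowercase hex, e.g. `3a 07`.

len (28b) val=172739972 bits=0xa4bcd84 at bit 4: 0xa4bcd840
addr_hi (4b) val=14 bits=0xe at bit 0: 0xa4bcd84e
word = 0xa4bcd84e → big-endian bytes:
  [0]=0xa4  [1]=0xbc  [2]=0xd8  [3]=0x4e

a4 bc d8 4e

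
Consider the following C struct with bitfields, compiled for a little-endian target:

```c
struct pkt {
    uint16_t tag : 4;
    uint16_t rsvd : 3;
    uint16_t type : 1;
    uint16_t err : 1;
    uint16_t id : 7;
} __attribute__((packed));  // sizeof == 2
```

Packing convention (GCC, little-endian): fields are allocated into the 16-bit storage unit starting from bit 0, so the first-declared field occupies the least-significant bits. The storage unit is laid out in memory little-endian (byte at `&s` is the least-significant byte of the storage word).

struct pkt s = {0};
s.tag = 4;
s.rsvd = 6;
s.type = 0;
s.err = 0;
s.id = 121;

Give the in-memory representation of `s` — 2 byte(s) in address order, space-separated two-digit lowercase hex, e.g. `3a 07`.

64 f2

tag:4 = 4 → 0x4 << 0 → word 0x0004
rsvd:3 = 6 → 0x6 << 4 → word 0x0064
type:1 = 0 → 0x0 << 7 → word 0x0064
err:1 = 0 → 0x0 << 8 → word 0x0064
id:7 = 121 → 0x79 << 9 → word 0xf264
word = 0xf264 → little-endian bytes:
  [0]=0x64  [1]=0xf2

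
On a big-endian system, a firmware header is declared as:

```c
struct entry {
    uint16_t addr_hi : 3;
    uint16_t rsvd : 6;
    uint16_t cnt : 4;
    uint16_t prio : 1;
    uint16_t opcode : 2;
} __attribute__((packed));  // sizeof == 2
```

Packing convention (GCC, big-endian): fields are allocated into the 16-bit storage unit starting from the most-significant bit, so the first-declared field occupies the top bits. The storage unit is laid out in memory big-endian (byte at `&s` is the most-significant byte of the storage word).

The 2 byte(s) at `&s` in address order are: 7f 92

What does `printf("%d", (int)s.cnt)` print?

2

[0]=0x7f [1]=0x92 (big-endian) → word 0x7f92
addr_hi [13+:3] = (word>>13) & 0x7 = 3
rsvd [7+:6] = (word>>7) & 0x3f = 63
cnt [3+:4] = (word>>3) & 0xf = 2  ←
prio [2+:1] = (word>>2) & 0x1 = 0
opcode [0+:2] = (word>>0) & 0x3 = 2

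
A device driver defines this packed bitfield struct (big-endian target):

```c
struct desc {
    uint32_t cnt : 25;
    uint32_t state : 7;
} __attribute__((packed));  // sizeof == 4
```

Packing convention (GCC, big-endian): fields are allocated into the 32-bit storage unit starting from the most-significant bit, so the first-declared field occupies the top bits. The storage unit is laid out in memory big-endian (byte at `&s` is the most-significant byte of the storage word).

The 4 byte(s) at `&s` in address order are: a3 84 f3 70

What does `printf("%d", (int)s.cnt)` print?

[0]=0xa3 [1]=0x84 [2]=0xf3 [3]=0x70 (big-endian) → word 0xa384f370
cnt [7+:25] = (word>>7) & 0x1ffffff = 21432806  ←
state [0+:7] = (word>>0) & 0x7f = 112

21432806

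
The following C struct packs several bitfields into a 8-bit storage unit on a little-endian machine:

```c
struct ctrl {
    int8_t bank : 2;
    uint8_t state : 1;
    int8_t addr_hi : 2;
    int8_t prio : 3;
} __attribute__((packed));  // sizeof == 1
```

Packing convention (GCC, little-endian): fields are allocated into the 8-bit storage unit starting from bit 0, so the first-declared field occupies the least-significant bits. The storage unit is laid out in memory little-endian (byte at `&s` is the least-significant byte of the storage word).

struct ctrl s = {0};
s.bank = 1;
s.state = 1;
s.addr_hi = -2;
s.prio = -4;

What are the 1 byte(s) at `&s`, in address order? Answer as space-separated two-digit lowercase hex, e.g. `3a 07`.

95

bank (2b) val=1 bits=0x1 at bit 0: 0x01
state (1b) val=1 bits=0x1 at bit 2: 0x05
addr_hi (2b) val=-2 bits=0x2 at bit 3: 0x15
prio (3b) val=-4 bits=0x4 at bit 5: 0x95
word = 0x95 → little-endian bytes:
  [0]=0x95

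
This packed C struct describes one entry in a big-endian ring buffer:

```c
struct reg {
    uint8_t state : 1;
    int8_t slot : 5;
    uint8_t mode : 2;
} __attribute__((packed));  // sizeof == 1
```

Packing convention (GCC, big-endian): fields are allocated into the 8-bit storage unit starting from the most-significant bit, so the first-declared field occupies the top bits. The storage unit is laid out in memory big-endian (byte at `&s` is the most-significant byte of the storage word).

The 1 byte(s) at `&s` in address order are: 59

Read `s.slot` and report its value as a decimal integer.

-10

[0]=0x59 (big-endian) → word 0x59
state [7+:1] = (word>>7) & 0x1 = 0
slot [2+:5] = (word>>2) & 0x1f = 22  ←
mode [0+:2] = (word>>0) & 0x3 = 1
slot signed 5b, MSB=1: 22 - 32 = -10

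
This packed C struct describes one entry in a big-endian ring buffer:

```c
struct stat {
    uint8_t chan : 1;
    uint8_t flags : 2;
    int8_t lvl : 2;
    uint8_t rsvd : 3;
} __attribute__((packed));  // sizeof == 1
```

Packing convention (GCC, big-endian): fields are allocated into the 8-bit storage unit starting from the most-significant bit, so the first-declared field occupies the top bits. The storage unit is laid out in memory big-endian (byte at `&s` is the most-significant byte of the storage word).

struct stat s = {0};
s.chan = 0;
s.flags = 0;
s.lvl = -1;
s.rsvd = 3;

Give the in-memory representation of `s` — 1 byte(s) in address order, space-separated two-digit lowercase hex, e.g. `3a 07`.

chan:1 = 0 → 0x0 << 7 → word 0x00
flags:2 = 0 → 0x0 << 5 → word 0x00
lvl:2 = -1 → 0x3 << 3 → word 0x18
rsvd:3 = 3 → 0x3 << 0 → word 0x1b
word = 0x1b → big-endian bytes:
  [0]=0x1b

1b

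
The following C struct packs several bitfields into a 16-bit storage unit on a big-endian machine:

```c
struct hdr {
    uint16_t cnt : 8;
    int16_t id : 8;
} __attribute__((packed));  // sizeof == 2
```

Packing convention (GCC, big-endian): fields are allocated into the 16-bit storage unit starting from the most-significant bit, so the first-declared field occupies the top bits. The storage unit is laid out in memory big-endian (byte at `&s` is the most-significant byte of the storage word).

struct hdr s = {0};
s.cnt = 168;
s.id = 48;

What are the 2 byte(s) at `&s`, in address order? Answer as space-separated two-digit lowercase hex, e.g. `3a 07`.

a8 30

cnt (8b) val=168 bits=0xa8 at bit 8: 0xa800
id (8b) val=48 bits=0x30 at bit 0: 0xa830
word = 0xa830 → big-endian bytes:
  [0]=0xa8  [1]=0x30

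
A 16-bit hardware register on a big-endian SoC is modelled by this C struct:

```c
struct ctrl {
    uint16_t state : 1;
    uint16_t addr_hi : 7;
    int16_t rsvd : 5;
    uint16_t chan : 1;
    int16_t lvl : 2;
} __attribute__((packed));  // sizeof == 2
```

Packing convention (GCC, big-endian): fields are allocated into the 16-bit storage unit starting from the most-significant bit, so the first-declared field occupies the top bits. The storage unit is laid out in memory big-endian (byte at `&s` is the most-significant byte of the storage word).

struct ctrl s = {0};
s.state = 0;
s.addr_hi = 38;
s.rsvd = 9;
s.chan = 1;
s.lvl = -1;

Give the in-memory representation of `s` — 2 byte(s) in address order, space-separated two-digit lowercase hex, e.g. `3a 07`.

26 4f

[15+:1] state=0 & 0x1 = 0x0; word=0x0000
[8+:7] addr_hi=38 & 0x7f = 0x26; word=0x2600
[3+:5] rsvd=9 & 0x1f = 0x9; word=0x2648
[2+:1] chan=1 & 0x1 = 0x1; word=0x264c
[0+:2] lvl=-1 & 0x3 = 0x3; word=0x264f
word = 0x264f → big-endian bytes:
  [0]=0x26  [1]=0x4f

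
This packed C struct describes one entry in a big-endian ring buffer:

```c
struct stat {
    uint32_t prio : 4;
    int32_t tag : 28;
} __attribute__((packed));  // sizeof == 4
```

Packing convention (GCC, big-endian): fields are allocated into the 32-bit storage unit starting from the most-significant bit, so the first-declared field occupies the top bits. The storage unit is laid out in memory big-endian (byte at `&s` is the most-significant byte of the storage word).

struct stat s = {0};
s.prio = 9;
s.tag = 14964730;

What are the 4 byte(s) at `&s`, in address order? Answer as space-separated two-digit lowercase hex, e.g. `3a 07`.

prio:4 = 9 → 0x9 << 28 → word 0x90000000
tag:28 = 14964730 → 0xe457fa << 0 → word 0x90e457fa
word = 0x90e457fa → big-endian bytes:
  [0]=0x90  [1]=0xe4  [2]=0x57  [3]=0xfa

90 e4 57 fa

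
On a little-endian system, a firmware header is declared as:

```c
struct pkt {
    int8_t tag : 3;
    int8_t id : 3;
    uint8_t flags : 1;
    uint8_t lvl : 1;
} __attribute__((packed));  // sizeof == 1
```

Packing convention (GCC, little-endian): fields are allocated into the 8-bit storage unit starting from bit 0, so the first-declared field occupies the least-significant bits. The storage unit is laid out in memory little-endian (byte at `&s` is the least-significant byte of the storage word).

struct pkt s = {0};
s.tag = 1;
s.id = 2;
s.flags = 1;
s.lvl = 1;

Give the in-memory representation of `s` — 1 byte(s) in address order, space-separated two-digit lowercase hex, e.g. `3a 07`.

d1

tag (3b) val=1 bits=0x1 at bit 0: 0x01
id (3b) val=2 bits=0x2 at bit 3: 0x11
flags (1b) val=1 bits=0x1 at bit 6: 0x51
lvl (1b) val=1 bits=0x1 at bit 7: 0xd1
word = 0xd1 → little-endian bytes:
  [0]=0xd1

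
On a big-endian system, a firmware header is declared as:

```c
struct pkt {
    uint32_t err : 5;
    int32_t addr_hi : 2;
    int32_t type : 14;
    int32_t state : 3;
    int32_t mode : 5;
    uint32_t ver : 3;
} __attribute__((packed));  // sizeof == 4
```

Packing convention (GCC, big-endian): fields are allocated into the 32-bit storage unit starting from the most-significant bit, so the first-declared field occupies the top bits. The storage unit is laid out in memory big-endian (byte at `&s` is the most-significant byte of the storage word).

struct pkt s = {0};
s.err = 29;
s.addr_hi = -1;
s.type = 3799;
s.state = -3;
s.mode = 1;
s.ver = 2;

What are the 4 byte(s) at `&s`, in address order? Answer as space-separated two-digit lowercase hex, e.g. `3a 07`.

err:5 = 29 → 0x1d << 27 → word 0xe8000000
addr_hi:2 = -1 → 0x3 << 25 → word 0xee000000
type:14 = 3799 → 0xed7 << 11 → word 0xee76b800
state:3 = -3 → 0x5 << 8 → word 0xee76bd00
mode:5 = 1 → 0x1 << 3 → word 0xee76bd08
ver:3 = 2 → 0x2 << 0 → word 0xee76bd0a
word = 0xee76bd0a → big-endian bytes:
  [0]=0xee  [1]=0x76  [2]=0xbd  [3]=0x0a

ee 76 bd 0a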